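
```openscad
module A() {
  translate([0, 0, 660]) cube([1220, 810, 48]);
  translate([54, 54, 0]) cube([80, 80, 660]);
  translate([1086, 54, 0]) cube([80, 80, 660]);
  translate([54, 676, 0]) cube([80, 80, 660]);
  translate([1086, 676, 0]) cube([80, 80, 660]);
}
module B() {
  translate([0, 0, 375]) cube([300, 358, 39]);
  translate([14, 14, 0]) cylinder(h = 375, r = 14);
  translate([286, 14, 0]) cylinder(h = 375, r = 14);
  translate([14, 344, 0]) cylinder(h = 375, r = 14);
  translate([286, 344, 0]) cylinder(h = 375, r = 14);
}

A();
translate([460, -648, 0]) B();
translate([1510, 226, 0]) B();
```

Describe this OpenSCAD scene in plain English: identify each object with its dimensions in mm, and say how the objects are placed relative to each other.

A is a table with a 1220×810 mm rectangular top, 48 mm thick, top surface at z = 708 mm, supported by four 80×80 mm square legs, each inset 54 mm from the nearest pair of top edges, running from the floor.

B is a four-legged stool. The seat is 300×358 mm, 39 mm thick, top at z = 414 mm. It stands on four round legs, each 28 mm in diameter, from z = 0 to the seat underside, each leg's axis is inset half a diameter from the nearest pair of seat edges (so the leg's bounding box is flush with the corner).

Two stools sit around the table at the −y, +x sides.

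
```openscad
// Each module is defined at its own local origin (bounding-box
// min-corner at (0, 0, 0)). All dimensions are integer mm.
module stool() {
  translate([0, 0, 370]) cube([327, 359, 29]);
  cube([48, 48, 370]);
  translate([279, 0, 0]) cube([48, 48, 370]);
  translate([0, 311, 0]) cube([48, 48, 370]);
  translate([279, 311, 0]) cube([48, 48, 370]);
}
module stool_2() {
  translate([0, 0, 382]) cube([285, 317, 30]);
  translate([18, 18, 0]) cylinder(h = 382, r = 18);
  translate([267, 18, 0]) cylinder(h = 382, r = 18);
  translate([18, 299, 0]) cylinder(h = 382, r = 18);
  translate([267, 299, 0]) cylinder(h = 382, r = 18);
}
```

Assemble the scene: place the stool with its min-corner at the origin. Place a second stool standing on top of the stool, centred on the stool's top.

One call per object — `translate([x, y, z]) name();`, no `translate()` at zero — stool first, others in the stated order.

stool();
translate([21, 21, 399]) stool_2();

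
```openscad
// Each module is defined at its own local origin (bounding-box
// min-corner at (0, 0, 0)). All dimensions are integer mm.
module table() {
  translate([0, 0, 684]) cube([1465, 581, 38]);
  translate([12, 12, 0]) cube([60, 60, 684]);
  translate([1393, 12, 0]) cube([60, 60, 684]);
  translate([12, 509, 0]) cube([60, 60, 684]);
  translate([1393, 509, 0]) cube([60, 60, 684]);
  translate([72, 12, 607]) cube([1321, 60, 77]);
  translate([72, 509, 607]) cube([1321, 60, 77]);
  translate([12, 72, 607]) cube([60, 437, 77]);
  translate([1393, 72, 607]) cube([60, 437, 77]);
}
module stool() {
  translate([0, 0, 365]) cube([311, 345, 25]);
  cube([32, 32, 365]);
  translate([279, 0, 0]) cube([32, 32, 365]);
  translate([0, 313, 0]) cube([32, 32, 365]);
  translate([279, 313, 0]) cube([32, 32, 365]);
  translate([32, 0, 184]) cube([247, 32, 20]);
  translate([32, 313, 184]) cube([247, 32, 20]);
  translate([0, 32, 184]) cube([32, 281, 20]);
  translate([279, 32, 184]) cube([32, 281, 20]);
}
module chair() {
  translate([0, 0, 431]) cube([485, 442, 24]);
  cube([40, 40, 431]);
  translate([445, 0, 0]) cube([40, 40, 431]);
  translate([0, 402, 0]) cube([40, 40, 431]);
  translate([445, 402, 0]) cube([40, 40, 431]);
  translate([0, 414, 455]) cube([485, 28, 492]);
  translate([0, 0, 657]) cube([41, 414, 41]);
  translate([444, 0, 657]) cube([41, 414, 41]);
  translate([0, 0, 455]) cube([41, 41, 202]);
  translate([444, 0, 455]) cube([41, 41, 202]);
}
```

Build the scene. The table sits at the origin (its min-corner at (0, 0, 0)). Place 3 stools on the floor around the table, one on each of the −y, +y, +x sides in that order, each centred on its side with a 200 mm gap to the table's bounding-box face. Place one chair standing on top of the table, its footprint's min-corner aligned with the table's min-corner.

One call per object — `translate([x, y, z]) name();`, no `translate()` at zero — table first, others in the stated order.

table();
translate([577, -545, 0]) stool();
translate([577, 781, 0]) stool();
translate([1665, 118, 0]) stool();
translate([0, 0, 722]) chair();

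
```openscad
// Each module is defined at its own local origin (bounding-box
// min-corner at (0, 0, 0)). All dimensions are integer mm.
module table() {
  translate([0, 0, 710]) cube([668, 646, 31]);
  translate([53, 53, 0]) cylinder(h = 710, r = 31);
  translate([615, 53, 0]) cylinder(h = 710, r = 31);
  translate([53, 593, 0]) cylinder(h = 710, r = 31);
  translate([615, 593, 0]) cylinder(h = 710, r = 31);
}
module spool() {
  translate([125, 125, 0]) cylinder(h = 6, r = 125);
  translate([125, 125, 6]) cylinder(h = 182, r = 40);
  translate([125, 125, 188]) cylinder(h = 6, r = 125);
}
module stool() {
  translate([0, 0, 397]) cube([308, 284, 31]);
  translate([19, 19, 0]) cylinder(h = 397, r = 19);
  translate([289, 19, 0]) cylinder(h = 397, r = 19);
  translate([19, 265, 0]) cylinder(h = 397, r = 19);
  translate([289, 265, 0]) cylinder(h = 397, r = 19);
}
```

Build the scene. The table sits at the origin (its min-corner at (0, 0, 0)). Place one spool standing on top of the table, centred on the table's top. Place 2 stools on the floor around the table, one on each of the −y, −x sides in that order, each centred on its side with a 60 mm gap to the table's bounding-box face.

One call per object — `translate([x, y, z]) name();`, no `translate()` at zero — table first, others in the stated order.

table();
translate([209, 198, 741]) spool();
translate([180, -344, 0]) stool();
translate([-368, 181, 0]) stool();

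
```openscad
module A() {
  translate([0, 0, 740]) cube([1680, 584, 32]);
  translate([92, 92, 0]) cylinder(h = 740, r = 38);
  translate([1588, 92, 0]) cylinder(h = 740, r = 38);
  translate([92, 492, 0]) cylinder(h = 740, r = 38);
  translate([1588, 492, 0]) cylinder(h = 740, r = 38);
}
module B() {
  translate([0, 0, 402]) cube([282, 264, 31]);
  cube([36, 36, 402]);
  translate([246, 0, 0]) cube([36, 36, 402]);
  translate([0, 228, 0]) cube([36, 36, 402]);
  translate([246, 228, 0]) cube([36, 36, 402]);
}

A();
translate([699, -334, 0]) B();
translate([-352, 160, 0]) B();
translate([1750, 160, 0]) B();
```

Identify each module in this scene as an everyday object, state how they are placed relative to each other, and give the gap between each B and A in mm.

A is a table. B is a stool. Three stools sit around the table at the −y, −x, +x sides. The gap between each stool and the table is 70 mm.

Each stool's nearest face is 70 mm from the table's bounding box.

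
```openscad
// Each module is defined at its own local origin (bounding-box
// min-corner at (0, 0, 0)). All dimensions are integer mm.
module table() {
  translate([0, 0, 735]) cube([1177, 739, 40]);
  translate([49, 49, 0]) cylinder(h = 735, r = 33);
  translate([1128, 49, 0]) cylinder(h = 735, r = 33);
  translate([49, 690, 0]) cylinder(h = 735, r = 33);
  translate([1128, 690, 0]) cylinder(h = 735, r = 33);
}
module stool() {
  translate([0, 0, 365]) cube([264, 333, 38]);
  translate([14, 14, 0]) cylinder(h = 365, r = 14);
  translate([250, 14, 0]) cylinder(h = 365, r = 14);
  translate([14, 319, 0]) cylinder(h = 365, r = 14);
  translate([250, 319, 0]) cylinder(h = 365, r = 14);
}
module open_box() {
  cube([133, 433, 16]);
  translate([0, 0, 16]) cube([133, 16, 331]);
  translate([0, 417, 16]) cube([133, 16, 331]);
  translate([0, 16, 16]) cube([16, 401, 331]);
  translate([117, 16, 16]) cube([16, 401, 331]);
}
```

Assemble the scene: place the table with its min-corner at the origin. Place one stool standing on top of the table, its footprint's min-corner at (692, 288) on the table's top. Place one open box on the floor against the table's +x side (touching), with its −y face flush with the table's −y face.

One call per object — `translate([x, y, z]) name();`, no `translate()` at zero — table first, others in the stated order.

table();
translate([692, 288, 775]) stool();
translate([1177, 0, 0]) open_box();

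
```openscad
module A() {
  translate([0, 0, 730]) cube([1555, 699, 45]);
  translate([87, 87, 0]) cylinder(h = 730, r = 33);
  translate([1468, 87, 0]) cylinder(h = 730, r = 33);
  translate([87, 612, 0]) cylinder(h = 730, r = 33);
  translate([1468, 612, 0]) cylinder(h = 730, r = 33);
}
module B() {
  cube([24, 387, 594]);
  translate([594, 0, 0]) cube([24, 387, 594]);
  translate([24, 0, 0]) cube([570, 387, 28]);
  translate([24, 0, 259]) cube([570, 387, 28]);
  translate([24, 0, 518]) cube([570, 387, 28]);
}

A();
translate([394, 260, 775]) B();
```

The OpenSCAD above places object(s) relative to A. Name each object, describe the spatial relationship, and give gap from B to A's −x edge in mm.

A is a table. B is a bookshelf. The bookshelf is on top of the table. The gap from the bookshelf to the table's −x edge is 394 mm.

The bookshelf's min-x is at 394; the table's min-x is 0; gap = 394 mm.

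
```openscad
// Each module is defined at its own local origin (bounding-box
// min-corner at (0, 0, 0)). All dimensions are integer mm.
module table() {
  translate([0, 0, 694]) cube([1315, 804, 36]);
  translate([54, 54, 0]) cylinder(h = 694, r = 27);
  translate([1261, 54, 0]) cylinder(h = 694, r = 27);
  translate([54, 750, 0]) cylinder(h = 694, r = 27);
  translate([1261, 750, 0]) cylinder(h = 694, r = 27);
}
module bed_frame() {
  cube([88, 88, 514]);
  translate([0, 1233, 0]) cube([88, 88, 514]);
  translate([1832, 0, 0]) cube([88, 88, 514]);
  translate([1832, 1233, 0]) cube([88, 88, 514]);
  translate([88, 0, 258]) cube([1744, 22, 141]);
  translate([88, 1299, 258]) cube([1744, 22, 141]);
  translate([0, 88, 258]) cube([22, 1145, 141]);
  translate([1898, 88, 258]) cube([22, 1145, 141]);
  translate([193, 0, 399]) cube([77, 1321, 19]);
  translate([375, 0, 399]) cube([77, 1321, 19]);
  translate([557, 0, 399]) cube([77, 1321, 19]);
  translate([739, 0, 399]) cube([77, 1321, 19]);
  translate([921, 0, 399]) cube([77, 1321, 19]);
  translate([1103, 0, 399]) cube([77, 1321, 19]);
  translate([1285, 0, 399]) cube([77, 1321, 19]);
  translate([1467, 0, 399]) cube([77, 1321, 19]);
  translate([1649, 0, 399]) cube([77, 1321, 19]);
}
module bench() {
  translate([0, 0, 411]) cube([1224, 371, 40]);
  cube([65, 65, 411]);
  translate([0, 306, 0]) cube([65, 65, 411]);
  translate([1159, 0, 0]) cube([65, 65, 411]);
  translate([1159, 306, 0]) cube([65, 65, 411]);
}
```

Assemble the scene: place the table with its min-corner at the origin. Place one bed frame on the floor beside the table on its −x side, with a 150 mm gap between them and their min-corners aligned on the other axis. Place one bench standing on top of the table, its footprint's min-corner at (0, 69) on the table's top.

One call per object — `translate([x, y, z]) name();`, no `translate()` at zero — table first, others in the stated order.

table();
translate([-2070, 0, 0]) bed_frame();
translate([0, 69, 730]) bench();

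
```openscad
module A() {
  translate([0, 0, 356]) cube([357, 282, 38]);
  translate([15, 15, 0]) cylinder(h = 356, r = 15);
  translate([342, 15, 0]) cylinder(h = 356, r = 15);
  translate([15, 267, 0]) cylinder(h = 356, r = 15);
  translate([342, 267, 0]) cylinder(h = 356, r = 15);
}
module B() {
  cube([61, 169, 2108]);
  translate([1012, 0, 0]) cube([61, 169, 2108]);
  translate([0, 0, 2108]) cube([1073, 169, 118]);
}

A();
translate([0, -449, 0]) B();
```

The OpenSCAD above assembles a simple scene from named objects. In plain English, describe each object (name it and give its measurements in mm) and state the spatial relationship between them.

A is a simple wooden stool: a rectangular seat 357 mm (x) by 282 mm (y), 38 mm thick, top face at z = 394 mm, on four round legs, each 30 mm in diameter. The legs rest on z = 0, each leg's axis is inset half a diameter from the nearest pair of seat edges (so the leg's bounding box is flush with the corner).

B is a rectangular door frame: two vertical jambs of 61×169 mm section, 2108 mm tall, with a clear opening 951 mm wide between their inner faces. A header 118 mm tall and 169 mm deep lies on top of the jambs and spans the full outside width.

The door frame is on the floor beside the stool on its −y side.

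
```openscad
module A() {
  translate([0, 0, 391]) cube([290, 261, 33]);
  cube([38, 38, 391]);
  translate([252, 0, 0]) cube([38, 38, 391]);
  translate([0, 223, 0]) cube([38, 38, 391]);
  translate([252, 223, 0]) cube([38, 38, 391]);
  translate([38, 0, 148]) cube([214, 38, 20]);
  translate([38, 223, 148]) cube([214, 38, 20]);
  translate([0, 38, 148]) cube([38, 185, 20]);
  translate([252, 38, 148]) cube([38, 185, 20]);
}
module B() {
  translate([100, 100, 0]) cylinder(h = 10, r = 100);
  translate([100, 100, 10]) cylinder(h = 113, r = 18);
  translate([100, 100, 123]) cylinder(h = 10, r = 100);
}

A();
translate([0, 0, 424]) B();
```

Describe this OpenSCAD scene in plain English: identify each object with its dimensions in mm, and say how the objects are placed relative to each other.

A is a four-legged stool. The seat is 290×261 mm, 33 mm thick, top at z = 424 mm. It stands on four square legs, each 38×38 mm in cross-section, from z = 0 to the seat underside, each flush with a corner of the seat. Four stretchers, 38 mm wide and 20 mm tall, connect adjacent legs with their undersides at z = 148 mm, each running between the inner faces of the legs it joins and aligned with the legs' outer faces on the other axis.

B is a spool: two coaxial disc flanges of radius 100 mm and thickness 10 mm, joined by a core cylinder of radius 18 mm and height 113 mm. The lower flange rests on z = 0 and the three cylinders share a vertical axis.

The spool is on top of the stool.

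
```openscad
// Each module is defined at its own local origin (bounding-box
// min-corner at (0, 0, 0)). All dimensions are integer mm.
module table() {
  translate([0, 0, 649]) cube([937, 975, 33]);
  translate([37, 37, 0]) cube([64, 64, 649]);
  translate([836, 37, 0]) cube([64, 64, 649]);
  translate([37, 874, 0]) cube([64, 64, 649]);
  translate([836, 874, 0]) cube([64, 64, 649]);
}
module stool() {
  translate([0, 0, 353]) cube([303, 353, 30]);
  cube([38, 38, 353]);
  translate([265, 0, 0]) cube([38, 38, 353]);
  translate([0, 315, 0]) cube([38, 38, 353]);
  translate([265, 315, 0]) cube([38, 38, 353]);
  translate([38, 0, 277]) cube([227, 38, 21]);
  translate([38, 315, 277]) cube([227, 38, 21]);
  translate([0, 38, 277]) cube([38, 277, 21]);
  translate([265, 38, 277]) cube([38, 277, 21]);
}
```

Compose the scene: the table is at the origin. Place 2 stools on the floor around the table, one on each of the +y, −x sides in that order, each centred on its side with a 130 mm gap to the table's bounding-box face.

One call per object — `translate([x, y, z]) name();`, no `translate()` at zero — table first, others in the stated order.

table();
translate([317, 1105, 0]) stool();
translate([-433, 311, 0]) stool();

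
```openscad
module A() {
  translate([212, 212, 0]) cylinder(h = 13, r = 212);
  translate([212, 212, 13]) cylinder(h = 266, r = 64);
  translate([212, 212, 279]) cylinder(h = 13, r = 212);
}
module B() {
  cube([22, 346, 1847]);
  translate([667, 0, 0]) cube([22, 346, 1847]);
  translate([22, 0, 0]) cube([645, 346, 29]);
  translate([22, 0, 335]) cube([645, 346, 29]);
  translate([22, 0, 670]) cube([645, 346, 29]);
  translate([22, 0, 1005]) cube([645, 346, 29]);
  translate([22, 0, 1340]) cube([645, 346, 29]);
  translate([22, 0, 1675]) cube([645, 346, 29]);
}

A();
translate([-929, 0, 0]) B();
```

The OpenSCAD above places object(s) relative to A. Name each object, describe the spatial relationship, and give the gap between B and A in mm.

A is a spool. B is a bookshelf. The bookshelf is on the floor beside the spool on its −x side. The gap between the bookshelf and the spool is 240 mm.

The bookshelf's nearest face is 240 mm from the spool's −x face.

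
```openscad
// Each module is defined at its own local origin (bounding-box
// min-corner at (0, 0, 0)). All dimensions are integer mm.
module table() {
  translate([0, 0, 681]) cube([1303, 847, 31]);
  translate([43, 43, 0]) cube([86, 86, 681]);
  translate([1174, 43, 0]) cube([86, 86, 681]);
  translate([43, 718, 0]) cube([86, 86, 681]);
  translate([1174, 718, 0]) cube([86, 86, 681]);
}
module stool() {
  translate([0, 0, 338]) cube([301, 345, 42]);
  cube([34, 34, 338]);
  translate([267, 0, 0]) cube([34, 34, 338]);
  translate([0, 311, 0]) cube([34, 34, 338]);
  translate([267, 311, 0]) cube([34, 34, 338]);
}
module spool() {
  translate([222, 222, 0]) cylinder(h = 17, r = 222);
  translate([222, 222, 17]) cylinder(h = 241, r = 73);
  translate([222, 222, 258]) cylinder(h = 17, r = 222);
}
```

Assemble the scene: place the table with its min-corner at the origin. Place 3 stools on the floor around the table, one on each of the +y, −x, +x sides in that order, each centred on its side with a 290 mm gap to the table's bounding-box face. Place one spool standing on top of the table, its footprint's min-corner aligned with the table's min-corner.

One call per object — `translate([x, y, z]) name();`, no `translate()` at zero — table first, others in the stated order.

table();
translate([501, 1137, 0]) stool();
translate([-591, 251, 0]) stool();
translate([1593, 251, 0]) stool();
translate([0, 0, 712]) spool();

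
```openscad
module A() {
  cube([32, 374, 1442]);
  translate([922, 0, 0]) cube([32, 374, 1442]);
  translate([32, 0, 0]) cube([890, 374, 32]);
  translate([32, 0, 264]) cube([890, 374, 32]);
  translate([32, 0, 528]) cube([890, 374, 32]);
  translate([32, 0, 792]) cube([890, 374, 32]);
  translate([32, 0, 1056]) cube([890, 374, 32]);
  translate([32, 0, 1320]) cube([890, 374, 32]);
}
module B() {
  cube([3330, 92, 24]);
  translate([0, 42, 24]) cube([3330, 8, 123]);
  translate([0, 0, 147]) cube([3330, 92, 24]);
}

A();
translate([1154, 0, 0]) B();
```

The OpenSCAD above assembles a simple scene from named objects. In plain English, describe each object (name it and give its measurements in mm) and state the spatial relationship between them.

A is a bookshelf 954 mm wide overall, 374 mm deep and 1442 mm tall. The two sides are 32 mm thick vertical panels. 6 horizontal shelves of 32 mm thickness span between the inner faces of the sides; the lowest shelf sits on the floor and shelves are stacked with a clear vertical gap of 232 mm between each pair.

B is an I-beam lying along x, 3330 mm long. Overall section height 171 mm. Two flanges 92 mm wide (y) and 24 mm thick, one on the floor and one at the top; a web 8 mm thick runs between them, centred on the flange width.

The I-beam is on the floor beside the bookshelf on its +x side.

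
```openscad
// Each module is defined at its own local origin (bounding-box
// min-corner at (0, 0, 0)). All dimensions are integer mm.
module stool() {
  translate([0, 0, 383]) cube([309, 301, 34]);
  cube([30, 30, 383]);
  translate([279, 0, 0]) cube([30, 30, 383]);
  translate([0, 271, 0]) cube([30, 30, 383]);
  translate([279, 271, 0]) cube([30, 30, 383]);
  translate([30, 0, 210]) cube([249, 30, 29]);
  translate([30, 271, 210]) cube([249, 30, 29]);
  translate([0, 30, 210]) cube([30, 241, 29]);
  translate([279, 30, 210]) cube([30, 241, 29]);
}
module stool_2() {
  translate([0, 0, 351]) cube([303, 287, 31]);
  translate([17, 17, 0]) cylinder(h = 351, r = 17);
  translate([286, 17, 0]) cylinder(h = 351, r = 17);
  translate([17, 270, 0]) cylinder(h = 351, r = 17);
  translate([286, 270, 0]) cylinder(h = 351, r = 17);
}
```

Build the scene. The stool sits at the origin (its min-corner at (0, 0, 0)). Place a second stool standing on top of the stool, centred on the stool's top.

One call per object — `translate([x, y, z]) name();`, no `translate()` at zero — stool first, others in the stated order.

stool();
translate([3, 7, 417]) stool_2();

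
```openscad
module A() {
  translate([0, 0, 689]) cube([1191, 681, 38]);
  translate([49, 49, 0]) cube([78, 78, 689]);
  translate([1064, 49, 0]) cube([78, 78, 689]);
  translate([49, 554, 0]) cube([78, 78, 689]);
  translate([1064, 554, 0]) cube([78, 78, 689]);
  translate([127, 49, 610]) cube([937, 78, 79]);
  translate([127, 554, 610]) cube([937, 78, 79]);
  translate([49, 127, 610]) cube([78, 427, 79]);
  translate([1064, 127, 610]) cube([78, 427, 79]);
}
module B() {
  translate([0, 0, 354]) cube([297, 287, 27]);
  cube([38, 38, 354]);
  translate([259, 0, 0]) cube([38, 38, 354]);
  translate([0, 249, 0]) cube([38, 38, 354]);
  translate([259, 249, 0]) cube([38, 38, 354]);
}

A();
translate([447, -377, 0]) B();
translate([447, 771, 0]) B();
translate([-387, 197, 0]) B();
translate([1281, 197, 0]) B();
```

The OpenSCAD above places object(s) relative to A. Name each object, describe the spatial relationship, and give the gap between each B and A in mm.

Each stool's nearest face is 90 mm from the table's bounding box.

A is a table. B is a stool. Four stools sit around the table at the −y, +y, −x, +x sides. The gap between each stool and the table is 90 mm.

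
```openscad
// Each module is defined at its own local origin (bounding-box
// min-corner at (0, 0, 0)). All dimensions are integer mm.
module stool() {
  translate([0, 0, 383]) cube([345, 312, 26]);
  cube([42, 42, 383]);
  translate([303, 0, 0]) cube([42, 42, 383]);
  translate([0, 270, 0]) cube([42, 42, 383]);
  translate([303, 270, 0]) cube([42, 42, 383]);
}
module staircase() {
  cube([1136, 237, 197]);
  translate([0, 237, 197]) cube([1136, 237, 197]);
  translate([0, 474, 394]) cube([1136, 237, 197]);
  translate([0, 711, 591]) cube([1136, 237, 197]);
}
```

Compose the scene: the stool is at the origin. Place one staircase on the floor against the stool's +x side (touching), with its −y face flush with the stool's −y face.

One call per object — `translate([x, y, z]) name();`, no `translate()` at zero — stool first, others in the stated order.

stool();
translate([345, 0, 0]) staircase();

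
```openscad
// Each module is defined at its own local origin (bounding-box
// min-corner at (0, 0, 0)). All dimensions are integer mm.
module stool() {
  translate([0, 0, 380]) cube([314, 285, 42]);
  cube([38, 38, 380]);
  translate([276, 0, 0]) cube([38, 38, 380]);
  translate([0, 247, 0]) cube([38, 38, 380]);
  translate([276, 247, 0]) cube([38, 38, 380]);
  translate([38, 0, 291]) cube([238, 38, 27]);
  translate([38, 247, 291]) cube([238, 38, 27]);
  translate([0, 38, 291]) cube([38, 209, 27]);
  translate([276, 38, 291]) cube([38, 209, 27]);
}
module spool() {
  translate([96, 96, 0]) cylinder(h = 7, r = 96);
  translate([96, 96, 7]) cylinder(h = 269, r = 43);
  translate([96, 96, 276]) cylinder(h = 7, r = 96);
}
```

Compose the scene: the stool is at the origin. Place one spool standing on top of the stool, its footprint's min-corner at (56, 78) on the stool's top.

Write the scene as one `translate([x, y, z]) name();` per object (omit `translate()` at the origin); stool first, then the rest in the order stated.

stool();
translate([56, 78, 422]) spool();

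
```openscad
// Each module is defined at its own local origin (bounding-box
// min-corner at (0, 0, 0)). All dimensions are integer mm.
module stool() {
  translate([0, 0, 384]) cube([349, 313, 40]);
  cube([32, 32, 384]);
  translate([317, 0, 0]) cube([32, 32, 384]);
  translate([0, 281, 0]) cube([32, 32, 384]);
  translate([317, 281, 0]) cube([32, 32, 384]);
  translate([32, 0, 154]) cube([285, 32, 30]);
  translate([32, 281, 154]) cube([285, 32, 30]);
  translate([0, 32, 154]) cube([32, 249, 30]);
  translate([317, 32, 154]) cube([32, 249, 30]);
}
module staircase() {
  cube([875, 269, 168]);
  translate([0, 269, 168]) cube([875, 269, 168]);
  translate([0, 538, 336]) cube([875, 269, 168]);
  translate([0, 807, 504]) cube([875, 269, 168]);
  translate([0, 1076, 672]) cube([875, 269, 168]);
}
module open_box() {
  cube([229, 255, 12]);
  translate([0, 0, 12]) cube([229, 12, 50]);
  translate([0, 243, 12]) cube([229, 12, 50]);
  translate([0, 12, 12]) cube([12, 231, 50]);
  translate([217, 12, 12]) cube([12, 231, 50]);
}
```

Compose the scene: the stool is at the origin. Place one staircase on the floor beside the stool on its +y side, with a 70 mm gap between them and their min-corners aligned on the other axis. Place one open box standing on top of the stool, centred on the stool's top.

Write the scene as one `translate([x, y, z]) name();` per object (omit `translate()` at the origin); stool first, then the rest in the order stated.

stool();
translate([0, 383, 0]) staircase();
translate([60, 29, 424]) open_box();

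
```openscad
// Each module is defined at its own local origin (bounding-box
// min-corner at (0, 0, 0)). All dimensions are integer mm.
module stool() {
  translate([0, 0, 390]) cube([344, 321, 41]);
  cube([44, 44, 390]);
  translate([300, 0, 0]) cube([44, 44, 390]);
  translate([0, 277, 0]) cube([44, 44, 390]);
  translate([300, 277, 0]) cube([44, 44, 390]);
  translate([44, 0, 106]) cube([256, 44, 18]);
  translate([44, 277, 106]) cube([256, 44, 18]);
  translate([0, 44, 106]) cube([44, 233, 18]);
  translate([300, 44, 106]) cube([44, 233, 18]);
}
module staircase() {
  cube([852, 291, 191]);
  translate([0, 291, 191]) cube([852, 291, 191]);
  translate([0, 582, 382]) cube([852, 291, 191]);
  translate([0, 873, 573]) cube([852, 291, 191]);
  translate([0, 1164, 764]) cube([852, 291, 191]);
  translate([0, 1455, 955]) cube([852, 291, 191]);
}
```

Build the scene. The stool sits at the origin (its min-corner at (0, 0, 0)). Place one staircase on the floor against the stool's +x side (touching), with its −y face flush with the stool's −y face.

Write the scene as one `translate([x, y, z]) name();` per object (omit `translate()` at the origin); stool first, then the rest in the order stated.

stool();
translate([344, 0, 0]) staircase();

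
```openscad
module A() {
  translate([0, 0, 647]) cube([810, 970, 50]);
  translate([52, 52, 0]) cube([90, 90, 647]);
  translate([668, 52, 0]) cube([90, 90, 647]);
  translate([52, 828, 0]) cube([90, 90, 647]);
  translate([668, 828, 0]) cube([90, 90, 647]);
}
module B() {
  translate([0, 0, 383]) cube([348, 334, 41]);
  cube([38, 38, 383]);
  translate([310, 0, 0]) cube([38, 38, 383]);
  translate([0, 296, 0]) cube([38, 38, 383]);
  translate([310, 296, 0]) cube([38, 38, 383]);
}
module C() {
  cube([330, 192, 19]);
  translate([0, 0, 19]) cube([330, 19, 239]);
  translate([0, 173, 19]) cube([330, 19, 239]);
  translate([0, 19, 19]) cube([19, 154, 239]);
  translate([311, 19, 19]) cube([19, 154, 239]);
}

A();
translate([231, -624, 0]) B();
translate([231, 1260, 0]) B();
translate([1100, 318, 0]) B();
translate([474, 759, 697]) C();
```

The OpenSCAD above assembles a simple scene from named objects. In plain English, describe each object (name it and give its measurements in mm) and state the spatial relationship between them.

A is a table: top 810 mm (x) × 970 mm (y), 50 mm thick, upper face at z = 697 mm, on four 90×90 mm square legs, each inset 52 mm from the nearest pair of top edges, running from z = 0 to the bottom of the top.

B is a four-legged stool. The seat is a 348×334×41 mm slab whose top surface is at z = 424 mm; four square legs, each 38×38 mm in cross-section, run from the floor (z = 0) to the underside of the seat, each flush with a corner of the seat.

C is an open storage box with external size 330×192×258 mm and wall thickness 19 mm (the base is also 19 mm thick). The base covers the whole footprint; the four walls stand on the base, with the y-facing walls full-width and the x-facing walls fitting between their inner faces.

Three stools sit around the table at the −y, +y, +x sides. The open box is on top of the table.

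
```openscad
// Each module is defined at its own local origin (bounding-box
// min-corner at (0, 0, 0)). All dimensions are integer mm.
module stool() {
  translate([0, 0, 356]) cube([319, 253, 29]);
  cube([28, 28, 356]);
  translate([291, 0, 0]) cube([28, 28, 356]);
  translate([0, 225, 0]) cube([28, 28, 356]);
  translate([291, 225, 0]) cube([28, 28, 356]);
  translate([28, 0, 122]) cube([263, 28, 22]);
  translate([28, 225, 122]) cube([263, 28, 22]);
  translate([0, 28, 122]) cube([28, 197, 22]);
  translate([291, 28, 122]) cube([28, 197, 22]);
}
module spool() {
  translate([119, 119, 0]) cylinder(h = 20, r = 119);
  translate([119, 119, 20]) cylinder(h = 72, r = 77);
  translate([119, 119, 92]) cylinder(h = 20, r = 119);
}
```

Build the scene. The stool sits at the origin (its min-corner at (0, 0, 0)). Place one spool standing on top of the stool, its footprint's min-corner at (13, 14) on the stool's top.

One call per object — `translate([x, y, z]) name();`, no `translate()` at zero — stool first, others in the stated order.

stool();
translate([13, 14, 385]) spool();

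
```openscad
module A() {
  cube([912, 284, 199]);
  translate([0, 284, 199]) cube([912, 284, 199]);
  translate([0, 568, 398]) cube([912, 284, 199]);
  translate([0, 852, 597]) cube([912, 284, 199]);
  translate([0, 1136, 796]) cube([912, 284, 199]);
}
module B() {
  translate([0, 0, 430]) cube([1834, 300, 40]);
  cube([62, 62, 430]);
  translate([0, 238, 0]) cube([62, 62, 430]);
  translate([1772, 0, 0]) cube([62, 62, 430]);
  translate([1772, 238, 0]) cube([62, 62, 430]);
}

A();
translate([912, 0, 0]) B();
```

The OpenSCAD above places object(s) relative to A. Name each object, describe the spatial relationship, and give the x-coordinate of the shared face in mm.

A is a staircase. B is a bench. The bench is against the staircase's +x side, with their −y faces flush. The x-coordinate of the shared face is 912 mm.

The staircase's +x face and the bench's −x face are both at x = 912 mm.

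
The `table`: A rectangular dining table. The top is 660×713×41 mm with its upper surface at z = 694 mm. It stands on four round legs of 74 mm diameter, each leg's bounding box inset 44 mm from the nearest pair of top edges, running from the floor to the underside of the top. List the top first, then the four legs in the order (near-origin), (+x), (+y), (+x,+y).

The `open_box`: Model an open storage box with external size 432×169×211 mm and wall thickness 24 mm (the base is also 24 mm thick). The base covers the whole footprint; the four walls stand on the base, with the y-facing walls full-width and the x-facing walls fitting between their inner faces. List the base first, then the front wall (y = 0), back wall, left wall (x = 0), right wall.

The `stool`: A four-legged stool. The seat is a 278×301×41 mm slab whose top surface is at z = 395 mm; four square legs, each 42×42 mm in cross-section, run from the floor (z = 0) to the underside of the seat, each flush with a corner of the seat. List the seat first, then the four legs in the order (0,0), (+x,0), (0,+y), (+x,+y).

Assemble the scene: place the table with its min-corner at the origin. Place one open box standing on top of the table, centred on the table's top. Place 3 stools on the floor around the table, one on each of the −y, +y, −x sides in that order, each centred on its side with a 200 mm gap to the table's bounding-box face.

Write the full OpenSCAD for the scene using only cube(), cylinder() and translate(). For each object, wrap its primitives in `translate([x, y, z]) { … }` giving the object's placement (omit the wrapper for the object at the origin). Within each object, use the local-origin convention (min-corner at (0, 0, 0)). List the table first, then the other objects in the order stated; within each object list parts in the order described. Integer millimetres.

translate([0, 0, 653]) cube([660, 713, 41]);
translate([81, 81, 0]) cylinder(h = 653, r = 37);
translate([579, 81, 0]) cylinder(h = 653, r = 37);
translate([81, 632, 0]) cylinder(h = 653, r = 37);
translate([579, 632, 0]) cylinder(h = 653, r = 37);
translate([114, 272, 694]) {
  cube([432, 169, 24]);
  translate([0, 0, 24]) cube([432, 24, 187]);
  translate([0, 145, 24]) cube([432, 24, 187]);
  translate([0, 24, 24]) cube([24, 121, 187]);
  translate([408, 24, 24]) cube([24, 121, 187]);
}
translate([191, -501, 0]) {
  translate([0, 0, 354]) cube([278, 301, 41]);
  cube([42, 42, 354]);
  translate([236, 0, 0]) cube([42, 42, 354]);
  translate([0, 259, 0]) cube([42, 42, 354]);
  translate([236, 259, 0]) cube([42, 42, 354]);
}
translate([191, 913, 0]) {
  translate([0, 0, 354]) cube([278, 301, 41]);
  cube([42, 42, 354]);
  translate([236, 0, 0]) cube([42, 42, 354]);
  translate([0, 259, 0]) cube([42, 42, 354]);
  translate([236, 259, 0]) cube([42, 42, 354]);
}
translate([-478, 206, 0]) {
  translate([0, 0, 354]) cube([278, 301, 41]);
  cube([42, 42, 354]);
  translate([236, 0, 0]) cube([42, 42, 354]);
  translate([0, 259, 0]) cube([42, 42, 354]);
  translate([236, 259, 0]) cube([42, 42, 354]);
}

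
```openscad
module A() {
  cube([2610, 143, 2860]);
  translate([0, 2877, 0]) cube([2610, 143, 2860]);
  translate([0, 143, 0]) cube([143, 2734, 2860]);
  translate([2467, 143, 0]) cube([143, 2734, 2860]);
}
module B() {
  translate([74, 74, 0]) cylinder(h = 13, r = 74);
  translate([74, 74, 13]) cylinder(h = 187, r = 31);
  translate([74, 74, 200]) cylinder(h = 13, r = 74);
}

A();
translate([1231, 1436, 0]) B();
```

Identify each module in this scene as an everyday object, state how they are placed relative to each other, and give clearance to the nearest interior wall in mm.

A is a house frame. B is a spool. The spool sits inside the house frame, centred. The clearance to the nearest interior wall is 1088 mm.

Clearances: x = 1088, y = 1293; minimum 1088 mm.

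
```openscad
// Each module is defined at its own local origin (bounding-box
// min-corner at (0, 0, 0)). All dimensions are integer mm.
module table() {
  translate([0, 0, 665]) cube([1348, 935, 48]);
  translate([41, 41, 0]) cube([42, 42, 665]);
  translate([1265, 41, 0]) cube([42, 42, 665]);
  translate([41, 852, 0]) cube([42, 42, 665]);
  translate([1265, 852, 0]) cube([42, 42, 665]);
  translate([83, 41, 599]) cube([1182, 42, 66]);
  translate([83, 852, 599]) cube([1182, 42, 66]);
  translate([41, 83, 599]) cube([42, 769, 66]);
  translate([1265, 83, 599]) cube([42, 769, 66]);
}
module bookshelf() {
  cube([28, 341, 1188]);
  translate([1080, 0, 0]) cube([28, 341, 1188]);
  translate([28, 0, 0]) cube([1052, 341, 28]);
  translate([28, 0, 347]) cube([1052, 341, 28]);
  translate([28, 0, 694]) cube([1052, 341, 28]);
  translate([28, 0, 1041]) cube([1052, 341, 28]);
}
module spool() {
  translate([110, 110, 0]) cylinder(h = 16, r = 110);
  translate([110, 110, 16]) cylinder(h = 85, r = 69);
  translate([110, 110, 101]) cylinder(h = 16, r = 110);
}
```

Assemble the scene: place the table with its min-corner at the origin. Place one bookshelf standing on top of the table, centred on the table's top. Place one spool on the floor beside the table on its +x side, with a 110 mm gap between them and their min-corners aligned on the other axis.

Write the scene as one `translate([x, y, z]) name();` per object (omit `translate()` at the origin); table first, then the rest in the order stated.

table();
translate([120, 297, 713]) bookshelf();
translate([1458, 0, 0]) spool();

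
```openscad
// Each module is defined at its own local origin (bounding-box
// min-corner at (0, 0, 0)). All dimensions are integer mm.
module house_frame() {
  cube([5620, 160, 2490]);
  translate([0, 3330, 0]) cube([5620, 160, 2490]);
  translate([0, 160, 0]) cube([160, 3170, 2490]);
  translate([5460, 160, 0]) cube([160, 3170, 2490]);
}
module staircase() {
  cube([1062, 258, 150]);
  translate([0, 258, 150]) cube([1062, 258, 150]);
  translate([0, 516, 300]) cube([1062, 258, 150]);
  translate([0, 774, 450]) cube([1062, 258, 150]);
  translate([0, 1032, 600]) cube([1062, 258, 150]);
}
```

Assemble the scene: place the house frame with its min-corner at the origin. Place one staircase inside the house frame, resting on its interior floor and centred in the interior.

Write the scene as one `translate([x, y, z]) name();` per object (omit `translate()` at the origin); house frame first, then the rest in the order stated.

house_frame();
translate([2279, 1100, 0]) staircase();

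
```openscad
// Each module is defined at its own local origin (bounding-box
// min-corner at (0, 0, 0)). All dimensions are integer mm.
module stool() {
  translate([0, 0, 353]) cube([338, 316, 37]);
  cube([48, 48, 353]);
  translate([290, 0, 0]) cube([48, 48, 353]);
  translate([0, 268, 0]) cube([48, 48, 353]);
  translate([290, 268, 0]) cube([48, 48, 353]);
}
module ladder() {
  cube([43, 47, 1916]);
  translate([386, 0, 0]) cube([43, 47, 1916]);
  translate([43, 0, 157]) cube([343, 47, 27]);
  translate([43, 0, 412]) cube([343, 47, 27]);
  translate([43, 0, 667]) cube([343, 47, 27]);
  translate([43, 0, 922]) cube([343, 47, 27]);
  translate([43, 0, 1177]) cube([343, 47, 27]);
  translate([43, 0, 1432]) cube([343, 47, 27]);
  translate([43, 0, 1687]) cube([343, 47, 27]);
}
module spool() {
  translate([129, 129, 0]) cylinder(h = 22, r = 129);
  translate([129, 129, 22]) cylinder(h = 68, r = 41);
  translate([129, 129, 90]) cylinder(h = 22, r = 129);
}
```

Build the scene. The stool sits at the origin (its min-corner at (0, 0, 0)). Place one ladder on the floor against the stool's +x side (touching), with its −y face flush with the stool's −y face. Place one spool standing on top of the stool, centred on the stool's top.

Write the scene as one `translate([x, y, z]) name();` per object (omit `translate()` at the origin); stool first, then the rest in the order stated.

stool();
translate([338, 0, 0]) ladder();
translate([40, 29, 390]) spool();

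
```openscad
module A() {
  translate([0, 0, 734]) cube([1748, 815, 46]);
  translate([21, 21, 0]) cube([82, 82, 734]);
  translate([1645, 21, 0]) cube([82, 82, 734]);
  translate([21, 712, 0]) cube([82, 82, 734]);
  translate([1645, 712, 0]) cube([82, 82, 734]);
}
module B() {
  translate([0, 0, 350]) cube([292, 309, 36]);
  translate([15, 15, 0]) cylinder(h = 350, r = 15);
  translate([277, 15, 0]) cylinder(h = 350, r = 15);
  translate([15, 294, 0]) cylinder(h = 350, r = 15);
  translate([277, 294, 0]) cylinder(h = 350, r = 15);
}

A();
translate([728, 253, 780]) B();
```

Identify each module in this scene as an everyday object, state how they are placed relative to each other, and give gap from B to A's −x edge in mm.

The stool's min-x is at 728; the table's min-x is 0; gap = 728 mm.

A is a table. B is a stool. The stool is on top of the table, centred. The gap from the stool to the table's −x edge is 728 mm.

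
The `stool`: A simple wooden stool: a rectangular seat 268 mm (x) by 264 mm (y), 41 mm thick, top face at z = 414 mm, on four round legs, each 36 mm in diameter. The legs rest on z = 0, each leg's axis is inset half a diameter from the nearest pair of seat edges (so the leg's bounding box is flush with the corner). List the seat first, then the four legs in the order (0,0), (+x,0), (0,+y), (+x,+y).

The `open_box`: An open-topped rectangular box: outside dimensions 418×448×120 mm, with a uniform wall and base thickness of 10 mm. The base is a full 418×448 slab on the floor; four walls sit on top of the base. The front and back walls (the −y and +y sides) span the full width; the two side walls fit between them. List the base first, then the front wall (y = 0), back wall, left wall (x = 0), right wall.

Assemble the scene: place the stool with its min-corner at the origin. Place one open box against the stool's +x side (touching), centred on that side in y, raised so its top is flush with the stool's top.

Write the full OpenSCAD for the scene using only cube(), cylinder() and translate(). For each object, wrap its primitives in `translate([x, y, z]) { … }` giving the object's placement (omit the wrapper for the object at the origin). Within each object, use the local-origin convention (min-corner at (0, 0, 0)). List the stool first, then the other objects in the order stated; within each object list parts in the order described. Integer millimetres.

translate([0, 0, 373]) cube([268, 264, 41]);
translate([18, 18, 0]) cylinder(h = 373, r = 18);
translate([250, 18, 0]) cylinder(h = 373, r = 18);
translate([18, 246, 0]) cylinder(h = 373, r = 18);
translate([250, 246, 0]) cylinder(h = 373, r = 18);
translate([268, -92, 294]) {
  cube([418, 448, 10]);
  translate([0, 0, 10]) cube([418, 10, 110]);
  translate([0, 438, 10]) cube([418, 10, 110]);
  translate([0, 10, 10]) cube([10, 428, 110]);
  translate([408, 10, 10]) cube([10, 428, 110]);
}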